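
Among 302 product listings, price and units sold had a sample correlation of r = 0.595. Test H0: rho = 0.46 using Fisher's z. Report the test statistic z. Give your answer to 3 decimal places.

z_r = atanh(0.595) = 0.685371,  z_0 = atanh(0.46) = 0.497311
SE = 1/√(n−3) = 1/√299 = 0.057831
z = (z_r − z_0)/SE = (0.685371 − 0.497311) / 0.057831 = 0.188060 / 0.057831 = 3.252

3.252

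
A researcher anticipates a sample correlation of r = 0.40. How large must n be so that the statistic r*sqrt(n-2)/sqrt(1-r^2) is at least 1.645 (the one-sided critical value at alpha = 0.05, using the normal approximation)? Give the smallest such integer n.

r√(n−2)/√(1−r²) ≥ 1.645  ⇔  n−2 ≥ (1.645)²·(1−r²)/r²
(1−r²)/r² = (1−0.1600)/0.1600 = 5.2500
n ≥ 2 + 2.706025·5.2500 = 2 + 14.2066 = 16.2066
⌈16.2066⌉ = 17

17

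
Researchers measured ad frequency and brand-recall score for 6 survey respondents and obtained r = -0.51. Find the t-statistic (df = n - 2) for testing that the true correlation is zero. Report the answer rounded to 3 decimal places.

-1.186

1 − r² = 1 − 0.2601 = 0.7399;  √(1−r²) = 0.860174
√(n−2) = √4 = 2.000000
t = r·√(n−2)/√(1−r²) = -0.51 · 2.000000 / 0.860174 = -1.186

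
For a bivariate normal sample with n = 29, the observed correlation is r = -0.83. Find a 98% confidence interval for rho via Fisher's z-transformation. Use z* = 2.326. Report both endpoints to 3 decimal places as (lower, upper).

z_r = atanh(-0.83) = -1.188136;  SE = 1/√(n−3) = 1/√26 = 0.196116
z-limits: -1.188136 ± 2.326·0.196116 = -1.188136 ± 0.456166 = [-1.644302, -0.731970]
ρ-limits: (tanh -1.644302, tanh -0.731970) = (-0.928, -0.624)

(-0.928, -0.624)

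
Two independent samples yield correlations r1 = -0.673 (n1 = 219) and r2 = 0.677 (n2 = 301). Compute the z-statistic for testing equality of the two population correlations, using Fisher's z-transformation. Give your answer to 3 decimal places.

-18.350

z1 = atanh(-0.673) = -0.816207,  z2 = atanh(0.677) = 0.823555
SE = √(1/(n1−3) + 1/(n2−3)) = √(1/216 + 1/298) = √(0.0046296 + 0.0033557) = √0.0079853 = 0.089361
z = (z1 − z2)/SE = (-0.816207 − 0.823555) / 0.089361 = -1.639762 / 0.089361 = -18.350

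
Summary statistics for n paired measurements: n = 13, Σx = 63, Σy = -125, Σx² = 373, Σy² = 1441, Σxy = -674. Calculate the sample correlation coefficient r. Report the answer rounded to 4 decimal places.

S_xy = nΣxy − ΣxΣy = 13·(-674) − 63·(-125) = -8762 − (-7875) = -887
S_xx = nΣx² − (Σx)² = 13·373 − 63² = 4849 − 3969 = 880
S_yy = nΣy² − (Σy)² = 13·1441 − (-125)² = 18733 − 15625 = 3108
r = S_xy / √(S_xx·S_yy) = -887 / √(880·3108) = -887 / √2735040 = -887 / 1653.7956 = -0.5363

-0.5363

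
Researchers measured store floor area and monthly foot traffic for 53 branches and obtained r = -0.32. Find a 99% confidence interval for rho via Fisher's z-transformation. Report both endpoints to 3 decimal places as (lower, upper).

(-0.602, 0.033)

z_r = atanh(-0.32) = -0.331647;  SE = 1/√(n−3) = 1/√50 = 0.141421
z-limits: -0.331647 ± 2.576·0.141421 = -0.331647 ± 0.364300 = [-0.695947, 0.032653]
ρ-limits: (tanh -0.695947, tanh 0.032653) = (-0.602, 0.033)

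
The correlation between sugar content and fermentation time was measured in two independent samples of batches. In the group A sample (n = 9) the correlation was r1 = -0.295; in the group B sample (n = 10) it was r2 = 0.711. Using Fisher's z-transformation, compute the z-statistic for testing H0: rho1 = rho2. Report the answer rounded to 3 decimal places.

-2.145

z1 = atanh(-0.295) = -0.304034,  z2 = atanh(0.711) = 0.889203
SE = √(1/(n1−3) + 1/(n2−3)) = √(1/6 + 1/7) = √(0.1666667 + 0.1428571) = √0.3095238 = 0.556349
z = (z1 − z2)/SE = (-0.304034 − 0.889203) / 0.556349 = -1.193237 / 0.556349 = -2.145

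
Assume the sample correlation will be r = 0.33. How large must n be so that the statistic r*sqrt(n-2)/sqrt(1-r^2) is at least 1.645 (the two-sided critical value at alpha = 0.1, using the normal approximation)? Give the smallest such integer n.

25

r√(n−2)/√(1−r²) ≥ 1.645  ⇔  n−2 ≥ (1.645)²·(1−r²)/r²
(1−r²)/r² = (1−0.1089)/0.1089 = 8.1827
n ≥ 2 + 2.706025·8.1827 = 2 + 22.1426 = 24.1426
⌈24.1426⌉ = 25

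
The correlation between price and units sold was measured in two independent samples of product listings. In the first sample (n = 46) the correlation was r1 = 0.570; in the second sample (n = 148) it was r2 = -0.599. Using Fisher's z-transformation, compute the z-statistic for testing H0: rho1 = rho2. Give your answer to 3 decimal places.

7.712

z1 = atanh(0.570) = 0.647523,  z2 = atanh(-0.599) = -0.691586
SE = √(1/(n1−3) + 1/(n2−3)) = √(1/43 + 1/145) = √(0.0232558 + 0.0068966) = √0.0301524 = 0.173644
z = (z1 − z2)/SE = (0.647523 − (-0.691586)) / 0.173644 = 1.339109 / 0.173644 = 7.712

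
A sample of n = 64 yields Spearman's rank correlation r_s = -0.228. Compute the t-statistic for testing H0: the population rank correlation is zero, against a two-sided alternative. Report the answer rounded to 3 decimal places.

t = r_s·√(n−2) / √(1−r_s²) with r_s = -0.228, n = 64
  = -0.228·√62 / √(1 − 0.051984)
  = -0.228·7.874008 / 0.973661
  = -1.795274 / 0.973661 = -1.844

-1.844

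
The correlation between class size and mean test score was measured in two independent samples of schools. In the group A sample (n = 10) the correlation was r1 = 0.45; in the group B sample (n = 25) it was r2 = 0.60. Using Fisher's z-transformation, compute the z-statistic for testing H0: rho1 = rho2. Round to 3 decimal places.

-0.480

z1 = atanh(0.45) = 0.484700,  z2 = atanh(0.60) = 0.693147
SE = √(1/(n1−3) + 1/(n2−3)) = √(1/7 + 1/22) = √(0.1428571 + 0.0454545) = √0.1883116 = 0.433949
z = (z1 − z2)/SE = (0.484700 − 0.693147) / 0.433949 = -0.208447 / 0.433949 = -0.480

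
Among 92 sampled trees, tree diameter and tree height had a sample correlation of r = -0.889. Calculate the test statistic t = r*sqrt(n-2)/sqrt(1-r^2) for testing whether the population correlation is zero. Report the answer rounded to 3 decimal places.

1 − r² = 1 − 0.790321 = 0.209679;  √(1−r²) = 0.457907
√(n−2) = √90 = 9.486833
t = r·√(n−2)/√(1−r²) = -0.889 · 9.486833 / 0.457907 = -18.418

-18.418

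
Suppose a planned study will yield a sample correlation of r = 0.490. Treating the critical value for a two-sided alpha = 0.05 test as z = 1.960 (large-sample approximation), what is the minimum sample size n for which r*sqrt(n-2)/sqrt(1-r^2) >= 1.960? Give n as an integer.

15

Need r·√(n−2)/√(1−r²) ≥ 1.960
√(n−2) ≥ 1.960·√(1−0.240100) / 0.490 = 1.960·0.871722 / 0.490 = 3.4869
n−2 ≥ 12.1585  ⇒  n ≥ 14.1585
Smallest integer n = 15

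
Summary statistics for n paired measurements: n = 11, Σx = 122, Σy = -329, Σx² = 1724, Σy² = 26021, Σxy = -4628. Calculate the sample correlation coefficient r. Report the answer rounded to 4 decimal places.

Numerator: nΣxy − (Σx)(Σy) = 11·(-4628) − (122)(-329) = -10770
Denominator: √[(nΣx²−(Σx)²)(nΣy²−(Σy)²)]
  nΣx²−(Σx)² = 11·1724 − 14884 = 4080;  nΣy²−(Σy)² = 11·26021 − 108241 = 177990
  √(4080·177990) = √726199200 = 26948.0834
r = -10770 / 26948.0834 = -0.3997

-0.3997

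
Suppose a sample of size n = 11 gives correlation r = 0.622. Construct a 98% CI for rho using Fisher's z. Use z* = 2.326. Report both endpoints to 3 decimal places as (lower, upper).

z_r = atanh(0.622) = 0.728261;  SE = 1/√(n−3) = 1/√8 = 0.353553
z-limits: 0.728261 ± 2.326·0.353553 = 0.728261 ± 0.822364 = [-0.094103, 1.550625]
ρ-limits: (tanh -0.094103, tanh 1.550625) = (-0.094, 0.914)

(-0.094, 0.914)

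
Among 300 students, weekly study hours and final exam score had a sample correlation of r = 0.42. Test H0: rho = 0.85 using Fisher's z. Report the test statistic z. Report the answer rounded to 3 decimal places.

-13.933

Fisher z: atanh(0.42) = 0.447692, atanh(0.85) = 1.256153
z = (z_r − z_0)·√(n−3) = (0.447692 − 1.256153)·√297 = -0.808461 · 17.233688 = -13.933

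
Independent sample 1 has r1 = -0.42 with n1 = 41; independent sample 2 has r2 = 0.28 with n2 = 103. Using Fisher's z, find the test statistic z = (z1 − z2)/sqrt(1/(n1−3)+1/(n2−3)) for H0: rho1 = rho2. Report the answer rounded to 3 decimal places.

Fisher z-transforms: z1 = atanh(-0.42) = -0.447692, z2 = atanh(0.28) = 0.287682; difference d = -0.735374
Var(d) = 1/38 + 1/100 = 0.0263158 + 0.0100000 = 0.0363158
z = d/√Var(d) = -0.735374 / √0.0363158 = -0.735374 / 0.190567 = -3.859

-3.859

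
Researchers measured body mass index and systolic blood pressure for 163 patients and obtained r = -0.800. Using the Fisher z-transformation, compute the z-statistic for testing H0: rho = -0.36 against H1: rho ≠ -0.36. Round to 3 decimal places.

-9.129

z_r = atanh(-0.800) = -1.098612,  z_0 = atanh(-0.36) = -0.376886
SE = 1/√(n−3) = 1/√160 = 0.079057
z = (z_r − z_0)/SE = (-1.098612 − (-0.376886)) / 0.079057 = -0.721726 / 0.079057 = -9.129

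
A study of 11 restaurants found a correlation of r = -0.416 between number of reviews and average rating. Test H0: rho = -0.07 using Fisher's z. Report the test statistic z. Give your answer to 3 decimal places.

z_r = atanh(-0.416) = -0.442845,  z_0 = atanh(-0.07) = -0.070115
SE = 1/√(n−3) = 1/√8 = 0.353553
z = (z_r − z_0)/SE = (-0.442845 − (-0.070115)) / 0.353553 = -0.372730 / 0.353553 = -1.054

-1.054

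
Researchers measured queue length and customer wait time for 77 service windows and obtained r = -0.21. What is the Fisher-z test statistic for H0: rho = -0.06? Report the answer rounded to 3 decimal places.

Fisher z: atanh(-0.21) = -0.213171, atanh(-0.06) = -0.060072
z = (z_r − z_0)·√(n−3) = (-0.213171 − (-0.060072))·√74 = -0.153099 · 8.602325 = -1.317

-1.317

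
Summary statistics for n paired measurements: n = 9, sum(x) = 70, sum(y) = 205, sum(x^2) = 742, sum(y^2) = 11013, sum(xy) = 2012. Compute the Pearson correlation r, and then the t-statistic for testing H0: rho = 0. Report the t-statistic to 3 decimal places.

Numerator: nΣxy − (Σx)(Σy) = 9·2012 − (70)(205) = 3758
Denominator: √[(nΣx²−(Σx)²)(nΣy²−(Σy)²)]
  nΣx²−(Σx)² = 9·742 − 4900 = 1778;  nΣy²−(Σy)² = 9·11013 − 42025 = 57092
  √(1778·57092) = √101509576 = 10075.1961
r = 3758 / 10075.1961 = 0.3730
t = r·√(n−2)/√(1−r²) = 0.3730·√7 / √(1−0.139129) = 0.986865 / 0.927831 = 1.064

1.064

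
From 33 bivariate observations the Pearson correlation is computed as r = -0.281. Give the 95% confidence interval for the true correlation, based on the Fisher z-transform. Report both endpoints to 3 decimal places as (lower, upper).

z_r = atanh(-0.281) = -0.288767;  SE = 1/√(n−3) = 1/√30 = 0.182574
z-limits: -0.288767 ± 1.960·0.182574 = -0.288767 ± 0.357845 = [-0.646612, 0.069078]
ρ-limits: (tanh -0.646612, tanh 0.069078) = (-0.569, 0.069)

(-0.569, 0.069)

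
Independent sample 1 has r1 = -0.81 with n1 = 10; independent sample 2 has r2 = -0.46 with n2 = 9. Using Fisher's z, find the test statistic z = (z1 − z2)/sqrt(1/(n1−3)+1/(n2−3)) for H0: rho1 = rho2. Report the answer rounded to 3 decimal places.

-1.132

z1 = atanh(-0.81) = -1.127029,  z2 = atanh(-0.46) = -0.497311
SE = √(1/(n1−3) + 1/(n2−3)) = √(1/7 + 1/6) = √(0.1428571 + 0.1666667) = √0.3095238 = 0.556349
z = (z1 − z2)/SE = (-1.127029 − (-0.497311)) / 0.556349 = -0.629718 / 0.556349 = -1.132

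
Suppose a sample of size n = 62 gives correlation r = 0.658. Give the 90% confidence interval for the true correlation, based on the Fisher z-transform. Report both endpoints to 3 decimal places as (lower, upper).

Fisher z: z_r = atanh(r) = ½·ln((1+0.658)/(1−0.658)) = 0.789278
SE(z) = 1/√(n−3) = 1/√59 = 0.130189
90% ⇒ z* = 1.645; margin = 1.645·0.130189 = 0.214161
CI on z-scale: (0.575117, 1.003439)
Back-transform: tanh(0.575117) = 0.519107, tanh(1.003439) = 0.763035

(0.519, 0.763)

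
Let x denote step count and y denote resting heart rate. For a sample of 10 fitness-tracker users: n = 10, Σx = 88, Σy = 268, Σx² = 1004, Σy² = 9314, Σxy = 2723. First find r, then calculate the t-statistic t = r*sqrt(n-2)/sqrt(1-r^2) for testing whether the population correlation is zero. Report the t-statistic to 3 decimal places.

S_xy = nΣxy − ΣxΣy = 10·2723 − 88·268 = 27230 − 23584 = 3646
S_xx = nΣx² − (Σx)² = 10·1004 − 88² = 10040 − 7744 = 2296
S_yy = nΣy² − (Σy)² = 10·9314 − 268² = 93140 − 71824 = 21316
r = S_xy / √(S_xx·S_yy) = 3646 / √(2296·21316) = 3646 / √48941536 = 3646 / 6995.8228 = 0.5212
t = r·√(n−2)/√(1−r²) = 0.5212·√8 / √(1−0.271649) = 1.474176 / 0.853435 = 1.727

1.727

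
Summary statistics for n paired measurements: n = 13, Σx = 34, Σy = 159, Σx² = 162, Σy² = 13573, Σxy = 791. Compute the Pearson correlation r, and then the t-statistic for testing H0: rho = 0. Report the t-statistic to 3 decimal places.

1.478

Numerator: nΣxy − (Σx)(Σy) = 13·791 − (34)(159) = 4877
Denominator: √[(nΣx²−(Σx)²)(nΣy²−(Σy)²)]
  nΣx²−(Σx)² = 13·162 − 1156 = 950;  nΣy²−(Σy)² = 13·13573 − 25281 = 151168
  √(950·151168) = √143609600 = 11983.7223
r = 4877 / 11983.7223 = 0.4070
t = r·√(n−2)/√(1−r²) = 0.4070·√11 / √(1−0.165649) = 1.349866 / 0.913428 = 1.478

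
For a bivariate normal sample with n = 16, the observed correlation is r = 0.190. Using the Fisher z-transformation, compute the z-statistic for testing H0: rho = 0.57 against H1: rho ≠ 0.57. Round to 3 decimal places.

-1.641

Fisher z: atanh(0.190) = 0.192337, atanh(0.57) = 0.647523
z = (z_r − z_0)·√(n−3) = (0.192337 − 0.647523)·√13 = -0.455186 · 3.605551 = -1.641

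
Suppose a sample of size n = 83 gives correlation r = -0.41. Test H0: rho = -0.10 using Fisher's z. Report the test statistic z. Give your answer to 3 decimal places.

-2.999

z_r = atanh(-0.41) = -0.435611,  z_0 = atanh(-0.10) = -0.100335
SE = 1/√(n−3) = 1/√80 = 0.111803
z = (z_r − z_0)/SE = (-0.435611 − (-0.100335)) / 0.111803 = -0.335276 / 0.111803 = -2.999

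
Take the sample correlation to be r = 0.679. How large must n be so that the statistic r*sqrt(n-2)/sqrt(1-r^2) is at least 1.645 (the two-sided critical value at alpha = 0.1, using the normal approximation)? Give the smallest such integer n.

Need r·√(n−2)/√(1−r²) ≥ 1.645
√(n−2) ≥ 1.645·√(1−0.461041) / 0.679 = 1.645·0.734138 / 0.679 = 1.7786
n−2 ≥ 3.1634  ⇒  n ≥ 5.1634
Smallest integer n = 6

6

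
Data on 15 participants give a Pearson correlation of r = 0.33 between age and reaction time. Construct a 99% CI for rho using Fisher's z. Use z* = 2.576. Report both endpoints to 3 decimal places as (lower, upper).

z_r = atanh(0.33) = 0.342828;  SE = 1/√(n−3) = 1/√12 = 0.288675
z-limits: 0.342828 ± 2.576·0.288675 = 0.342828 ± 0.743627 = [-0.400799, 1.086455]
ρ-limits: (tanh -0.400799, tanh 1.086455) = (-0.381, 0.796)

(-0.381, 0.796)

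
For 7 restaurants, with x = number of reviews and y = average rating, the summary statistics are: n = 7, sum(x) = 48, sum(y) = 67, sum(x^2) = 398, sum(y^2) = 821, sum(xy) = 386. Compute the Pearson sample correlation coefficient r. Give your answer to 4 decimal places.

-0.6601

S_xy = nΣxy − ΣxΣy = 7·386 − 48·67 = 2702 − 3216 = -514
S_xx = nΣx² − (Σx)² = 7·398 − 48² = 2786 − 2304 = 482
S_yy = nΣy² − (Σy)² = 7·821 − 67² = 5747 − 4489 = 1258
r = S_xy / √(S_xx·S_yy) = -514 / √(482·1258) = -514 / √606356 = -514 / 778.6886 = -0.6601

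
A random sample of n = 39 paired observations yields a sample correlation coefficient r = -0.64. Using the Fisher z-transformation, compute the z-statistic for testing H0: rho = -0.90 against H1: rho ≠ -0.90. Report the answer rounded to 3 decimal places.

4.284

Fisher z: atanh(-0.64) = -0.758174, atanh(-0.90) = -1.472219
z = (z_r − z_0)·√(n−3) = (-0.758174 − (-1.472219))·√36 = 0.714045 · 6.000000 = 4.284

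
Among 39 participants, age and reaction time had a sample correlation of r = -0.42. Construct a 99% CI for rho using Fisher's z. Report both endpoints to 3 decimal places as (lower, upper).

z_r = atanh(-0.42) = -0.447692;  SE = 1/√(n−3) = 1/√36 = 0.166667
z-limits: -0.447692 ± 2.576·0.166667 = -0.447692 ± 0.429334 = [-0.877026, -0.018358]
ρ-limits: (tanh -0.877026, tanh -0.018358) = (-0.705, -0.018)

(-0.705, -0.018)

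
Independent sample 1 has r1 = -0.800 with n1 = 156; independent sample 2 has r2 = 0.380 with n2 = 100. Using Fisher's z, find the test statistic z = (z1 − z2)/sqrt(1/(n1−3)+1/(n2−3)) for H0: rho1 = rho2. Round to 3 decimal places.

Fisher z-transforms: z1 = atanh(-0.800) = -1.098612, z2 = atanh(0.380) = 0.400060; difference d = -1.498672
Var(d) = 1/153 + 1/97 = 0.0065359 + 0.0103093 = 0.0168452
z = d/√Var(d) = -1.498672 / √0.0168452 = -1.498672 / 0.129789 = -11.547

-11.547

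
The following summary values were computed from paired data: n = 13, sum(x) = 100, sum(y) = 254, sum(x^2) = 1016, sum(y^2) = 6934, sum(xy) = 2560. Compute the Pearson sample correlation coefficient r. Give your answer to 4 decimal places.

Numerator: nΣxy − (Σx)(Σy) = 13·2560 − (100)(254) = 7880
Denominator: √[(nΣx²−(Σx)²)(nΣy²−(Σy)²)]
  nΣx²−(Σx)² = 13·1016 − 10000 = 3208;  nΣy²−(Σy)² = 13·6934 − 64516 = 25626
  √(3208·25626) = √82208208 = 9066.8742
r = 7880 / 9066.8742 = 0.8691

0.8691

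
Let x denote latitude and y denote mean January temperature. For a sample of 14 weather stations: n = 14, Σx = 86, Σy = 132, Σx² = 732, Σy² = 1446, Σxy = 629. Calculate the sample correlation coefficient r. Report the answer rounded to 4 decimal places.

Numerator: nΣxy − (Σx)(Σy) = 14·629 − (86)(132) = -2546
Denominator: √[(nΣx²−(Σx)²)(nΣy²−(Σy)²)]
  nΣx²−(Σx)² = 14·732 − 7396 = 2852;  nΣy²−(Σy)² = 14·1446 − 17424 = 2820
  √(2852·2820) = √8042640 = 2835.9549
r = -2546 / 2835.9549 = -0.8978

-0.8978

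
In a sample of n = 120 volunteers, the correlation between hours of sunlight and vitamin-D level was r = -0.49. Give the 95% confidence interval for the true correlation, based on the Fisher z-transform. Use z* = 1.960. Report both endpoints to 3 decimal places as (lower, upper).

(-0.615, -0.341)

z_r = atanh(-0.49) = -0.536060;  SE = 1/√(n−3) = 1/√117 = 0.092450
z-limits: -0.536060 ± 1.960·0.092450 = -0.536060 ± 0.181202 = [-0.717262, -0.354858]
ρ-limits: (tanh -0.717262, tanh -0.354858) = (-0.615, -0.341)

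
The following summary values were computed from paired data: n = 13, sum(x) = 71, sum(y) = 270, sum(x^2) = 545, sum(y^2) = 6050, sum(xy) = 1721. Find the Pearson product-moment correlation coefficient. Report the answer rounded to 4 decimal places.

S_xy = nΣxy − ΣxΣy = 13·1721 − 71·270 = 22373 − 19170 = 3203
S_xx = nΣx² − (Σx)² = 13·545 − 71² = 7085 − 5041 = 2044
S_yy = nΣy² − (Σy)² = 13·6050 − 270² = 78650 − 72900 = 5750
r = S_xy / √(S_xx·S_yy) = 3203 / √(2044·5750) = 3203 / √11753000 = 3203 / 3428.2649 = 0.9343

0.9343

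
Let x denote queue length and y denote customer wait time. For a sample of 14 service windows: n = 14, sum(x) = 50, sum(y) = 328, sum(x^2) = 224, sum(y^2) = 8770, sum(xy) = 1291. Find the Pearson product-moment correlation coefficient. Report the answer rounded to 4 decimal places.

S_xy = nΣxy − ΣxΣy = 14·1291 − 50·328 = 18074 − 16400 = 1674
S_xx = nΣx² − (Σx)² = 14·224 − 50² = 3136 − 2500 = 636
S_yy = nΣy² − (Σy)² = 14·8770 − 328² = 122780 − 107584 = 15196
r = S_xy / √(S_xx·S_yy) = 1674 / √(636·15196) = 1674 / √9664656 = 1674 / 3108.8030 = 0.5385

0.5385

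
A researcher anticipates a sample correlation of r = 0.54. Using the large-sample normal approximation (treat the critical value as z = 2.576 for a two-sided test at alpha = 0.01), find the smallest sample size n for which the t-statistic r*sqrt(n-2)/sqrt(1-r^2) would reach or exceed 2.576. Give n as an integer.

r√(n−2)/√(1−r²) ≥ 2.576  ⇔  n−2 ≥ (2.576)²·(1−r²)/r²
(1−r²)/r² = (1−0.2916)/0.2916 = 2.4294
n ≥ 2 + 6.635776·2.4294 = 2 + 16.1210 = 18.1210
⌈18.1210⌉ = 19

19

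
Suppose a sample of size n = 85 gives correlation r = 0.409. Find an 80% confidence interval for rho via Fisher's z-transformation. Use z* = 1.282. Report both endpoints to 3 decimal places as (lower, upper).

(0.285, 0.520)

z_r = atanh(0.409) = 0.434410;  SE = 1/√(n−3) = 1/√82 = 0.110432
z-limits: 0.434410 ± 1.282·0.110432 = 0.434410 ± 0.141574 = [0.292836, 0.575984]
ρ-limits: (tanh 0.292836, tanh 0.575984) = (0.285, 0.520)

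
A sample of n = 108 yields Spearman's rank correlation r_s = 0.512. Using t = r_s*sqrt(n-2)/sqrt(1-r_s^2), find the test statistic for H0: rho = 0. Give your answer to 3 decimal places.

t = r_s·√(n−2) / √(1−r_s²) with r_s = 0.512, n = 108
  = 0.512·√106 / √(1 − 0.262144)
  = 0.512·10.295630 / 0.858985
  = 5.271363 / 0.858985 = 6.137

6.137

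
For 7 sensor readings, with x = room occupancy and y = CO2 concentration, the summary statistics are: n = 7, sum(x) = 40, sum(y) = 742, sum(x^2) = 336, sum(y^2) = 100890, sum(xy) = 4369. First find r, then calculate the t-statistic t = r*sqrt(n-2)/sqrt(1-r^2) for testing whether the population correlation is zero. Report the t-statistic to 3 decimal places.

S_xy = nΣxy − ΣxΣy = 7·4369 − 40·742 = 30583 − 29680 = 903
S_xx = nΣx² − (Σx)² = 7·336 − 40² = 2352 − 1600 = 752
S_yy = nΣy² − (Σy)² = 7·100890 − 742² = 706230 − 550564 = 155666
r = S_xy / √(S_xx·S_yy) = 903 / √(752·155666) = 903 / √117060832 = 903 / 10819.4654 = 0.0835
t = r·√(n−2)/√(1−r²) = 0.0835·√5 / √(1−0.006972) = 0.186712 / 0.996508 = 0.187

0.187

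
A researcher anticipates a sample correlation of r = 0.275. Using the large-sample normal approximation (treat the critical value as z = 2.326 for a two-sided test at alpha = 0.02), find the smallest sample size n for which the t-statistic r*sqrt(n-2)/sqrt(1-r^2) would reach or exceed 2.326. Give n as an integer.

r√(n−2)/√(1−r²) ≥ 2.326  ⇔  n−2 ≥ (2.326)²·(1−r²)/r²
(1−r²)/r² = (1−0.075625)/0.075625 = 12.2231
n ≥ 2 + 5.410276·12.2231 = 2 + 66.1303 = 68.1303
⌈68.1303⌉ = 69

69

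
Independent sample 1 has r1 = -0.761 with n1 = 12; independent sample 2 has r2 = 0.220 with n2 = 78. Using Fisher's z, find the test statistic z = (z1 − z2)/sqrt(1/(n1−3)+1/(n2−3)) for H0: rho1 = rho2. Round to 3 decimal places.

-3.465

z1 = atanh(-0.761) = -0.998587,  z2 = atanh(0.220) = 0.223656
SE = √(1/(n1−3) + 1/(n2−3)) = √(1/9 + 1/75) = √(0.1111111 + 0.0133333) = √0.1244444 = 0.352767
z = (z1 − z2)/SE = (-0.998587 − 0.223656) / 0.352767 = -1.222243 / 0.352767 = -3.465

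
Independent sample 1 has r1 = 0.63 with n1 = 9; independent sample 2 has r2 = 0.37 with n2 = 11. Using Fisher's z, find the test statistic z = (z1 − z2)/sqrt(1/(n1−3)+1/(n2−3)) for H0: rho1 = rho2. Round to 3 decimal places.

Fisher z-transforms: z1 = atanh(0.63) = 0.741416, z2 = atanh(0.37) = 0.388423; difference d = 0.352993
Var(d) = 1/6 + 1/8 = 0.1666667 + 0.1250000 = 0.2916667
z = d/√Var(d) = 0.352993 / √0.2916667 = 0.352993 / 0.540062 = 0.654

0.654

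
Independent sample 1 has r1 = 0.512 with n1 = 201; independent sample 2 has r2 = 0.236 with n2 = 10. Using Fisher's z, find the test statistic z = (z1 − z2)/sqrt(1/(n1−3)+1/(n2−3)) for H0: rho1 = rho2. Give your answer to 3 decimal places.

Fisher z-transforms: z1 = atanh(0.512) = 0.565437, z2 = atanh(0.236) = 0.240534; difference d = 0.324903
Var(d) = 1/198 + 1/7 = 0.0050505 + 0.1428571 = 0.1479076
z = d/√Var(d) = 0.324903 / √0.1479076 = 0.324903 / 0.384588 = 0.845

0.845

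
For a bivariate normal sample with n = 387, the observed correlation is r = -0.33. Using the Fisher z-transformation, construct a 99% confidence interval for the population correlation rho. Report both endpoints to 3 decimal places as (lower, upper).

(-0.442, -0.208)

z_r = atanh(-0.33) = -0.342828;  SE = 1/√(n−3) = 1/√384 = 0.051031
z-limits: -0.342828 ± 2.576·0.051031 = -0.342828 ± 0.131456 = [-0.474284, -0.211372]
ρ-limits: (tanh -0.474284, tanh -0.211372) = (-0.442, -0.208)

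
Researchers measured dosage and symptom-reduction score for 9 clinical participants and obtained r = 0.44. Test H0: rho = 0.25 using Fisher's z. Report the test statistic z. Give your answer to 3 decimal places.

0.531

z_r = atanh(0.44) = 0.472231,  z_0 = atanh(0.25) = 0.255413
SE = 1/√(n−3) = 1/√6 = 0.408248
z = (z_r − z_0)/SE = (0.472231 − 0.255413) / 0.408248 = 0.216818 / 0.408248 = 0.531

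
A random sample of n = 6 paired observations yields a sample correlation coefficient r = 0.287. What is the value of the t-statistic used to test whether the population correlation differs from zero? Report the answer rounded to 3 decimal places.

1 − r² = 1 − 0.082369 = 0.917631;  √(1−r²) = 0.957931
√(n−2) = √4 = 2.000000
t = r·√(n−2)/√(1−r²) = 0.287 · 2.000000 / 0.957931 = 0.599

0.599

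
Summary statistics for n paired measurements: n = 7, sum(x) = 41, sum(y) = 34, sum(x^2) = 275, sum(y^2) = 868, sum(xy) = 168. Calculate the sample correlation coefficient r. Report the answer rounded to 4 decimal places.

Numerator: nΣxy − (Σx)(Σy) = 7·168 − (41)(34) = -218
Denominator: √[(nΣx²−(Σx)²)(nΣy²−(Σy)²)]
  nΣx²−(Σx)² = 7·275 − 1681 = 244;  nΣy²−(Σy)² = 7·868 − 1156 = 4920
  √(244·4920) = √1200480 = 1095.6642
r = -218 / 1095.6642 = -0.1990

-0.1990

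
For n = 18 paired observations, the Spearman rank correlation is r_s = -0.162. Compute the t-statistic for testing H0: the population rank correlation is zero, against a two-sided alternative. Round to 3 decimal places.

1 − r_s² = 1 − 0.026244 = 0.973756;  √(1−r_s²) = 0.986791
√(n−2) = √16 = 4.000000
t = r_s·√(n−2)/√(1−r_s²) = -0.162 · 4.000000 / 0.986791 = -0.657

-0.657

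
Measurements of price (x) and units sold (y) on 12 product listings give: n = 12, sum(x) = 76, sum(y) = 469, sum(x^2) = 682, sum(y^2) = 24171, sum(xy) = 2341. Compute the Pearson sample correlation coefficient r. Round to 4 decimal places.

Numerator: nΣxy − (Σx)(Σy) = 12·2341 − (76)(469) = -7552
Denominator: √[(nΣx²−(Σx)²)(nΣy²−(Σy)²)]
  nΣx²−(Σx)² = 12·682 − 5776 = 2408;  nΣy²−(Σy)² = 12·24171 − 219961 = 70091
  √(2408·70091) = √168779128 = 12991.5021
r = -7552 / 12991.5021 = -0.5813

-0.5813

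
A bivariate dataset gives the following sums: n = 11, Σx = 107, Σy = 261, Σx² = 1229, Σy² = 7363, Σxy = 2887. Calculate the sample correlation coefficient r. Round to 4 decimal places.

Numerator: nΣxy − (Σx)(Σy) = 11·2887 − (107)(261) = 3830
Denominator: √[(nΣx²−(Σx)²)(nΣy²−(Σy)²)]
  nΣx²−(Σx)² = 11·1229 − 11449 = 2070;  nΣy²−(Σy)² = 11·7363 − 68121 = 12872
  √(2070·12872) = √26645040 = 5161.8834
r = 3830 / 5161.8834 = 0.7420

0.7420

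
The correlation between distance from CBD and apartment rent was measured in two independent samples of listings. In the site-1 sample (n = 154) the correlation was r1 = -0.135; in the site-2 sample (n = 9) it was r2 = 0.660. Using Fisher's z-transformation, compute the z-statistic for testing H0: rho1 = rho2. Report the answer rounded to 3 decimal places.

Fisher z-transforms: z1 = atanh(-0.135) = -0.135829, z2 = atanh(0.660) = 0.792814; difference d = -0.928643
Var(d) = 1/151 + 1/6 = 0.0066225 + 0.1666667 = 0.1732892
z = d/√Var(d) = -0.928643 / √0.1732892 = -0.928643 / 0.416280 = -2.231

-2.231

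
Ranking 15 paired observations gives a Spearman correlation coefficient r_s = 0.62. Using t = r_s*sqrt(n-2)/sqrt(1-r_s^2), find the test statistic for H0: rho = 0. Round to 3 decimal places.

t = r_s·√(n−2) / √(1−r_s²) with r_s = 0.62, n = 15
  = 0.62·√13 / √(1 − 0.3844)
  = 0.62·3.605551 / 0.784602
  = 2.235442 / 0.784602 = 2.849

2.849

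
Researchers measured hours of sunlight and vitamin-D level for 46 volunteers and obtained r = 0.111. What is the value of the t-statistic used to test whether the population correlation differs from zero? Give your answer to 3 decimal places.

0.741

t = r·√(n−2) / √(1−r²) with r = 0.111, n = 46
  = 0.111·√44 / √(1 − 0.012321)
  = 0.111·6.633250 / 0.993820
  = 0.736291 / 0.993820 = 0.741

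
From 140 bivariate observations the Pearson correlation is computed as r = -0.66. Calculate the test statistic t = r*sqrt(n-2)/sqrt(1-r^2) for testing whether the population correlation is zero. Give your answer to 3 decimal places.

-10.320

1 − r² = 1 − 0.4356 = 0.5644;  √(1−r²) = 0.751266
√(n−2) = √138 = 11.747340
t = r·√(n−2)/√(1−r²) = -0.66 · 11.747340 / 0.751266 = -10.320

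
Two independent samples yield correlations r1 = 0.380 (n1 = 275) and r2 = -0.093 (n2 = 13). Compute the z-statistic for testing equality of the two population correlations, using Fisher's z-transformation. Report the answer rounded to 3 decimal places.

1.532

z1 = atanh(0.380) = 0.400060,  z2 = atanh(-0.093) = -0.093270
SE = √(1/(n1−3) + 1/(n2−3)) = √(1/272 + 1/10) = √(0.0036765 + 0.1000000) = √0.1036765 = 0.321988
z = (z1 − z2)/SE = (0.400060 − (-0.093270)) / 0.321988 = 0.493330 / 0.321988 = 1.532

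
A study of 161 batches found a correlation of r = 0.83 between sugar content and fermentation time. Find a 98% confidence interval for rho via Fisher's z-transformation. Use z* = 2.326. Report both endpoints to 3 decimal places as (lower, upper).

z_r = atanh(0.83) = 1.188136;  SE = 1/√(n−3) = 1/√158 = 0.079556
z-limits: 1.188136 ± 2.326·0.079556 = 1.188136 ± 0.185047 = [1.003089, 1.373183]
ρ-limits: (tanh 1.003089, tanh 1.373183) = (0.763, 0.879)

(0.763, 0.879)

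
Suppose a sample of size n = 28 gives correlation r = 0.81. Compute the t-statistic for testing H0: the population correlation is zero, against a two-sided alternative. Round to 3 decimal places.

t = r·√(n−2) / √(1−r²) with r = 0.81, n = 28
  = 0.81·√26 / √(1 − 0.6561)
  = 0.81·5.099020 / 0.586430
  = 4.130206 / 0.586430 = 7.043

7.043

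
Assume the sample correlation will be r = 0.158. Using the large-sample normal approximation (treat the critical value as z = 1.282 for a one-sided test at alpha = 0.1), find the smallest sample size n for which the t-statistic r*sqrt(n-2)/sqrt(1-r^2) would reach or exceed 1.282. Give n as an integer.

Need r·√(n−2)/√(1−r²) ≥ 1.282
√(n−2) ≥ 1.282·√(1−0.024964) / 0.158 = 1.282·0.987439 / 0.158 = 8.0120
n−2 ≥ 64.1921  ⇒  n ≥ 66.1921
Smallest integer n = 67

67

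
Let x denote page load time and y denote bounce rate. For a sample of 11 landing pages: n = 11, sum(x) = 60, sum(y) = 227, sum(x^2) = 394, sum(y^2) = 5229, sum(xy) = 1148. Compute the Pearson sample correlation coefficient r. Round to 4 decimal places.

-0.4731

Numerator: nΣxy − (Σx)(Σy) = 11·1148 − (60)(227) = -992
Denominator: √[(nΣx²−(Σx)²)(nΣy²−(Σy)²)]
  nΣx²−(Σx)² = 11·394 − 3600 = 734;  nΣy²−(Σy)² = 11·5229 − 51529 = 5990
  √(734·5990) = √4396660 = 2096.8214
r = -992 / 2096.8214 = -0.4731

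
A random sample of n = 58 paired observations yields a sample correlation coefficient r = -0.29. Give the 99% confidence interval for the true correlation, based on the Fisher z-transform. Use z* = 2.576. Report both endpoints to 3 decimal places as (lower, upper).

z_r = atanh(-0.29) = -0.298566;  SE = 1/√(n−3) = 1/√55 = 0.134840
z-limits: -0.298566 ± 2.576·0.134840 = -0.298566 ± 0.347348 = [-0.645914, 0.048782]
ρ-limits: (tanh -0.645914, tanh 0.048782) = (-0.569, 0.049)

(-0.569, 0.049)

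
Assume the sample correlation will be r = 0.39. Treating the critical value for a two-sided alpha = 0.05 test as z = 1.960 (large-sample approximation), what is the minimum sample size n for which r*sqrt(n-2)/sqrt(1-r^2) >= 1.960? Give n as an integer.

24

r√(n−2)/√(1−r²) ≥ 1.960  ⇔  n−2 ≥ (1.960)²·(1−r²)/r²
(1−r²)/r² = (1−0.1521)/0.1521 = 5.5746
n ≥ 2 + 3.8416·5.5746 = 2 + 21.4154 = 23.4154
⌈23.4154⌉ = 24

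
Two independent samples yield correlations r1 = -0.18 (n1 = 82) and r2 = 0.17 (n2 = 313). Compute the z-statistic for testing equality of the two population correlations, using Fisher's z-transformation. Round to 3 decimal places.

z1 = atanh(-0.18) = -0.181983,  z2 = atanh(0.17) = 0.171667
SE = √(1/(n1−3) + 1/(n2−3)) = √(1/79 + 1/310) = √(0.0126582 + 0.0032258) = √0.0158840 = 0.126032
z = (z1 − z2)/SE = (-0.181983 − 0.171667) / 0.126032 = -0.353650 / 0.126032 = -2.806

-2.806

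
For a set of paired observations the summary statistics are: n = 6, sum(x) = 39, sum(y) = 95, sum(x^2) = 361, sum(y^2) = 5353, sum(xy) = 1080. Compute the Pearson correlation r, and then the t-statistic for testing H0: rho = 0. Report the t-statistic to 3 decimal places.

Numerator: nΣxy − (Σx)(Σy) = 6·1080 − (39)(95) = 2775
Denominator: √[(nΣx²−(Σx)²)(nΣy²−(Σy)²)]
  nΣx²−(Σx)² = 6·361 − 1521 = 645;  nΣy²−(Σy)² = 6·5353 − 9025 = 23093
  √(645·23093) = √14894985 = 3859.4022
r = 2775 / 3859.4022 = 0.7190
t = r·√(n−2)/√(1−r²) = 0.7190·√4 / √(1−0.516961) = 1.438000 / 0.695010 = 2.069

2.069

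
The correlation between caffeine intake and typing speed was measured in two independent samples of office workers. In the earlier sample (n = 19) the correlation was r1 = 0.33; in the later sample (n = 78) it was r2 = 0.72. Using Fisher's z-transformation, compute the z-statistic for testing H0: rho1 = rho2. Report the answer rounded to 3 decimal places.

z1 = atanh(0.33) = 0.342828,  z2 = atanh(0.72) = 0.907645
SE = √(1/(n1−3) + 1/(n2−3)) = √(1/16 + 1/75) = √(0.0625000 + 0.0133333) = √0.0758333 = 0.275378
z = (z1 − z2)/SE = (0.342828 − 0.907645) / 0.275378 = -0.564817 / 0.275378 = -2.051

-2.051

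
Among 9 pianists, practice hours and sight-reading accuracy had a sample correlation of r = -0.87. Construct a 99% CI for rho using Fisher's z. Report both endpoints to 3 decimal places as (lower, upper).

(-0.983, -0.274)

z_r = atanh(-0.87) = -1.333080;  SE = 1/√(n−3) = 1/√6 = 0.408248
z-limits: -1.333080 ± 2.576·0.408248 = -1.333080 ± 1.051647 = [-2.384727, -0.281433]
ρ-limits: (tanh -2.384727, tanh -0.281433) = (-0.983, -0.274)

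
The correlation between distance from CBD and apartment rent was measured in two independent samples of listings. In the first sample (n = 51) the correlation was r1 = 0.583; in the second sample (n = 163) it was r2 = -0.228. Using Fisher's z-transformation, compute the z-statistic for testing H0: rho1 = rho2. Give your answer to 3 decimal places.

5.463

z1 = atanh(0.583) = 0.666995,  z2 = atanh(-0.228) = -0.232079
SE = √(1/(n1−3) + 1/(n2−3)) = √(1/48 + 1/160) = √(0.0208333 + 0.0062500) = √0.0270833 = 0.164570
z = (z1 − z2)/SE = (0.666995 − (-0.232079)) / 0.164570 = 0.899074 / 0.164570 = 5.463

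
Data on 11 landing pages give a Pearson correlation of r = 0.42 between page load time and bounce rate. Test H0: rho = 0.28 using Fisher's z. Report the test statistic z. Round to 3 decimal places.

0.453

z_r = atanh(0.42) = 0.447692,  z_0 = atanh(0.28) = 0.287682
SE = 1/√(n−3) = 1/√8 = 0.353553
z = (z_r − z_0)/SE = (0.447692 − 0.287682) / 0.353553 = 0.160010 / 0.353553 = 0.453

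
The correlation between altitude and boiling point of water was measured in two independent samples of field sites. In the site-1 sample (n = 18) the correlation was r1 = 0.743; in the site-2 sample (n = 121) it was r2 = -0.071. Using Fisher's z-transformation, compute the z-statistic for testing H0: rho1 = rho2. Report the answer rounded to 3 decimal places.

Fisher z-transforms: z1 = atanh(0.743) = 0.957143, z2 = atanh(-0.071) = -0.071120; difference d = 1.028263
Var(d) = 1/15 + 1/118 = 0.0666667 + 0.0084746 = 0.0751413
z = d/√Var(d) = 1.028263 / √0.0751413 = 1.028263 / 0.274119 = 3.751

3.751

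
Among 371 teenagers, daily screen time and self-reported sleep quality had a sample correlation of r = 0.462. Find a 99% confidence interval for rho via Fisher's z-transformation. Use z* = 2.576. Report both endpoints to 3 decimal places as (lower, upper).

z_r = atanh(0.462) = 0.499851;  SE = 1/√(n−3) = 1/√368 = 0.052129
z-limits: 0.499851 ± 2.576·0.052129 = 0.499851 ± 0.134284 = [0.365567, 0.634135]
ρ-limits: (tanh 0.365567, tanh 0.634135) = (0.350, 0.561)

(0.350, 0.561)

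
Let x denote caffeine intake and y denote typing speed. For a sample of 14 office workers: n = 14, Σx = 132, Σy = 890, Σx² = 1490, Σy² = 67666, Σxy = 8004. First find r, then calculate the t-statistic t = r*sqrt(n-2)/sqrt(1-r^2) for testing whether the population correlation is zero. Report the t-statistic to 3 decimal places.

Numerator: nΣxy − (Σx)(Σy) = 14·8004 − (132)(890) = -5424
Denominator: √[(nΣx²−(Σx)²)(nΣy²−(Σy)²)]
  nΣx²−(Σx)² = 14·1490 − 17424 = 3436;  nΣy²−(Σy)² = 14·67666 − 792100 = 155224
  √(3436·155224) = √533349664 = 23094.3643
r = -5424 / 23094.3643 = -0.2349
t = r·√(n−2)/√(1−r²) = -0.2349·√12 / √(1−0.055178) = -0.813717 / 0.972020 = -0.837

-0.837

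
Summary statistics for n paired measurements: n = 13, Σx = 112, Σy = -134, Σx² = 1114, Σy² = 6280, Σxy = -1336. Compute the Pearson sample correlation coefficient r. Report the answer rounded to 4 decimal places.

-0.2124

S_xy = nΣxy − ΣxΣy = 13·(-1336) − 112·(-134) = -17368 − (-15008) = -2360
S_xx = nΣx² − (Σx)² = 13·1114 − 112² = 14482 − 12544 = 1938
S_yy = nΣy² − (Σy)² = 13·6280 − (-134)² = 81640 − 17956 = 63684
r = S_xy / √(S_xx·S_yy) = -2360 / √(1938·63684) = -2360 / √123419592 = -2360 / 11109.4371 = -0.2124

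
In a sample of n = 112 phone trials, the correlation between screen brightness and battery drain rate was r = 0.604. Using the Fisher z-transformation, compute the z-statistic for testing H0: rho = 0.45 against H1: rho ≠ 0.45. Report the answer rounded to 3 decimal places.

2.242

Fisher z: atanh(0.604) = 0.699421, atanh(0.45) = 0.484700
z = (z_r − z_0)·√(n−3) = (0.699421 − 0.484700)·√109 = 0.214721 · 10.440307 = 2.242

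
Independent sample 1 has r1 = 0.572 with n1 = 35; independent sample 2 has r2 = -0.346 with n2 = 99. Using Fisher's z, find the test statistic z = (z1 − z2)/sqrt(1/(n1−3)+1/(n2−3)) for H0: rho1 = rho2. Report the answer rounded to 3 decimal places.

Fisher z-transforms: z1 = atanh(0.572) = 0.650490, z2 = atanh(-0.346) = -0.360893; difference d = 1.011383
Var(d) = 1/32 + 1/96 = 0.0312500 + 0.0104167 = 0.0416667
z = d/√Var(d) = 1.011383 / √0.0416667 = 1.011383 / 0.204124 = 4.955

4.955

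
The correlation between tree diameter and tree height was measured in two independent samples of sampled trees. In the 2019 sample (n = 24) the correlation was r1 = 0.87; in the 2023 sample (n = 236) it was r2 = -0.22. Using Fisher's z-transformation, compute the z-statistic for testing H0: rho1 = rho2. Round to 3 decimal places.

6.833

Fisher z-transforms: z1 = atanh(0.87) = 1.333080, z2 = atanh(-0.22) = -0.223656; difference d = 1.556736
Var(d) = 1/21 + 1/233 = 0.0476190 + 0.0042918 = 0.0519108
z = d/√Var(d) = 1.556736 / √0.0519108 = 1.556736 / 0.227839 = 6.833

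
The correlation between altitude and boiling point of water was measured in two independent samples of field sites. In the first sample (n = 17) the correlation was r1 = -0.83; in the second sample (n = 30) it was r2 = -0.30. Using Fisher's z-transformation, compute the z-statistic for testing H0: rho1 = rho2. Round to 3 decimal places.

-2.668

z1 = atanh(-0.83) = -1.188136,  z2 = atanh(-0.30) = -0.309520
SE = √(1/(n1−3) + 1/(n2−3)) = √(1/14 + 1/27) = √(0.0714286 + 0.0370370) = √0.1084656 = 0.329341
z = (z1 − z2)/SE = (-1.188136 − (-0.309520)) / 0.329341 = -0.878616 / 0.329341 = -2.668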